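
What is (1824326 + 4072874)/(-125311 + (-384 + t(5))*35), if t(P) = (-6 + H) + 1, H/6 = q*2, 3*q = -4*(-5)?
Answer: -2948600/68063 ≈ -43.322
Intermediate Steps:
q = 20/3 (q = (-4*(-5))/3 = (1/3)*20 = 20/3 ≈ 6.6667)
H = 80 (H = 6*((20/3)*2) = 6*(40/3) = 80)
t(P) = 75 (t(P) = (-6 + 80) + 1 = 74 + 1 = 75)
(1824326 + 4072874)/(-125311 + (-384 + t(5))*35) = (1824326 + 4072874)/(-125311 + (-384 + 75)*35) = 5897200/(-125311 - 309*35) = 5897200/(-125311 - 10815) = 5897200/(-136126) = 5897200*(-1/136126) = -2948600/68063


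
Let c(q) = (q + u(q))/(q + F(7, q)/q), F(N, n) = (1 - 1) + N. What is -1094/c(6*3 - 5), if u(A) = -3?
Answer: -96272/65 ≈ -1481.1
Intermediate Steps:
F(N, n) = N (F(N, n) = 0 + N = N)
c(q) = (-3 + q)/(q + 7/q) (c(q) = (q - 3)/(q + 7/q) = (-3 + q)/(q + 7/q))
-1094/c(6*3 - 5) = -1094*(7 + (6*3 - 5)²)/((-3 + (6*3 - 5))*(6*3 - 5)) = -1094*(7 + (18 - 5)²)/((-3 + (18 - 5))*(18 - 5)) = -1094*(7 + 13²)/(13*(-3 + 13)) = -1094/(13*10/(7 + 169)) = -1094/(13*10/176) = -1094/(13*(1/176)*10) = -1094/65/88 = -1094*88/65 = -96272/65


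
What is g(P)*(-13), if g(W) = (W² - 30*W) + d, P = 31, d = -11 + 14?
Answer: -442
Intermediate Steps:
d = 3
g(W) = 3 + W² - 30*W (g(W) = (W² - 30*W) + 3 = 3 + W² - 30*W)
g(P)*(-13) = (3 + 31² - 30*31)*(-13) = (3 + 961 - 930)*(-13) = 34*(-13) = -442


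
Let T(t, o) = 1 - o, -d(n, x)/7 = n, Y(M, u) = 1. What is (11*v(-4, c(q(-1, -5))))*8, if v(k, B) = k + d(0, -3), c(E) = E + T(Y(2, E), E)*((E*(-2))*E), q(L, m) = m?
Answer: -352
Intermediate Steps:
d(n, x) = -7*n
c(E) = E - 2*E²*(1 - E) (c(E) = E + (1 - E)*((E*(-2))*E) = E + (1 - E)*((-2*E)*E) = E + (1 - E)*(-2*E²) = E - 2*E²*(1 - E))
v(k, B) = k (v(k, B) = k - 7*0 = k + 0 = k)
(11*v(-4, c(q(-1, -5))))*8 = (11*(-4))*8 = -44*8 = -352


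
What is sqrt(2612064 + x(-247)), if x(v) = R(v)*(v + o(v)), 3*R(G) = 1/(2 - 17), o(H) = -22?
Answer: sqrt(587715745)/15 ≈ 1616.2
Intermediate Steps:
R(G) = -1/45 (R(G) = 1/(3*(2 - 17)) = (1/3)/(-15) = (1/3)*(-1/15) = -1/45)
x(v) = 22/45 - v/45 (x(v) = -(v - 22)/45 = -(-22 + v)/45 = 22/45 - v/45)
sqrt(2612064 + x(-247)) = sqrt(2612064 + (22/45 - 1/45*(-247))) = sqrt(2612064 + (22/45 + 247/45)) = sqrt(2612064 + 269/45) = sqrt(117543149/45) = sqrt(587715745)/15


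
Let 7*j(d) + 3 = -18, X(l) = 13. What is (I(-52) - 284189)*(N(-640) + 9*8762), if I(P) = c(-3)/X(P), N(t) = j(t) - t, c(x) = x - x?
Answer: -22591604555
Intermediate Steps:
c(x) = 0
j(d) = -3 (j(d) = -3/7 + (1/7)*(-18) = -3/7 - 18/7 = -3)
N(t) = -3 - t
I(P) = 0 (I(P) = 0/13 = 0*(1/13) = 0)
(I(-52) - 284189)*(N(-640) + 9*8762) = (0 - 284189)*((-3 - 1*(-640)) + 9*8762) = -284189*((-3 + 640) + 78858) = -284189*(637 + 78858) = -284189*79495 = -22591604555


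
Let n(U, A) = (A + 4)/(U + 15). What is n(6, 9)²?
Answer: 169/441 ≈ 0.38322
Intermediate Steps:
n(U, A) = (4 + A)/(15 + U)
n(6, 9)² = ((4 + 9)/(15 + 6))² = (13/21)² = 169/441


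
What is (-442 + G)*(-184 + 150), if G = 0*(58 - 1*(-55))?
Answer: 15028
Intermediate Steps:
G = 0 (G = 0*(58 + 55) = 0*113 = 0)
(-442 + G)*(-184 + 150) = (-442 + 0)*(-184 + 150) = -442*(-34) = 15028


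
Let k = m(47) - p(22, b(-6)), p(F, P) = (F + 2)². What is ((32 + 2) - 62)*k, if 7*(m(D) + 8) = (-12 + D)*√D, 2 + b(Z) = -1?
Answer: 16352 - 140*√47 ≈ 15392.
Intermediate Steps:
b(Z) = -3 (b(Z) = -2 - 1 = -3)
p(F, P) = (2 + F)²
m(D) = -8 + √D*(-12 + D)/7 (m(D) = -8 + ((-12 + D)*√D)/7 = -8 + (√D*(-12 + D))/7 = -8 + √D*(-12 + D)/7)
k = -584 + 5*√47 (k = (-8 - 12*√47/7 + 47^(3/2)/7) - (2 + 22)² = (-8 - 12*√47/7 + (47*√47)/7) - 1*24² = (-8 - 12*√47/7 + 47*√47/7) - 1*576 = (-8 + 5*√47) - 576 = -584 + 5*√47 ≈ -549.72)
((32 + 2) - 62)*k = ((32 + 2) - 62)*(-584 + 5*√47) = (34 - 62)*(-584 + 5*√47) = -28*(-584 + 5*√47) = 16352 - 140*√47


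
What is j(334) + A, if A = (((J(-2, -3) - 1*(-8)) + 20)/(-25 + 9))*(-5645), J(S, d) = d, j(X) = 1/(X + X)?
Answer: 23567879/2672 ≈ 8820.3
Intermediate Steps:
j(X) = 1/(2*X)
A = 141125/16 (A = (((-3 - 1*(-8)) + 20)/(-25 + 9))*(-5645) = (((-3 + 8) + 20)/(-16))*(-5645) = ((5 + 20)*(-1/16))*(-5645) = (25*(-1/16))*(-5645) = -25/16*(-5645) = 141125/16 ≈ 8820.3)
j(334) + A = (½)/334 + 141125/16 = (½)*(1/334) + 141125/16 = 1/668 + 141125/16 = 23567879/2672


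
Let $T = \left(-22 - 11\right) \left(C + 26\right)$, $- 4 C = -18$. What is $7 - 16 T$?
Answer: $16111$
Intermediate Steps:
$C = \frac{9}{2}$ ($C = \left(- \frac{1}{4}\right) \left(-18\right) = \frac{9}{2} \approx 4.5$)
$T = - \frac{2013}{2}$ ($T = \left(-22 - 11\right) \left(\frac{9}{2} + 26\right) = \left(-33\right) \frac{61}{2} = - \frac{2013}{2} \approx -1006.5$)
$7 - 16 T = 7 - -16104 = 7 + 16104 = 16111$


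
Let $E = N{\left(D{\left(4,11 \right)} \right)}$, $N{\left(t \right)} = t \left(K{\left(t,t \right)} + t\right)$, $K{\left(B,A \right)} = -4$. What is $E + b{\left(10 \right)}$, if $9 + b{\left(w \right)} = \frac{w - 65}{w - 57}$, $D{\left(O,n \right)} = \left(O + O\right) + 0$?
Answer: $\frac{1136}{47} \approx 24.17$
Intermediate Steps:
$D{\left(O,n \right)} = 2 O$ ($D{\left(O,n \right)} = 2 O + 0 = 2 O$)
$b{\left(w \right)} = -9 + \frac{-65 + w}{-57 + w}$ ($b{\left(w \right)} = -9 + \frac{w - 65}{w - 57} = -9 + \frac{-65 + w}{-57 + w}$)
$N{\left(t \right)} = t \left(-4 + t\right)$
$E = 32$ ($E = 2 \cdot 4 \left(-4 + 2 \cdot 4\right) = 8 \left(-4 + 8\right) = 8 \cdot 4 = 32$)
$E + b{\left(10 \right)} = 32 + \frac{8 \left(56 - 10\right)}{-57 + 10} = 32 + \frac{8 \left(56 - 10\right)}{-47} = 32 + 8 \left(- \frac{1}{47}\right) 46 = 32 - \frac{368}{47} = \frac{1136}{47}$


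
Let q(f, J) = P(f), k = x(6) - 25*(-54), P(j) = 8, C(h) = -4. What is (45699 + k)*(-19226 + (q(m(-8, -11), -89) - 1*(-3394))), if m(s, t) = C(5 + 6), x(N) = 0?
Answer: -744503376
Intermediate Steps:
m(s, t) = -4
k = 1350 (k = 0 - 25*(-54) = 0 + 1350 = 1350)
q(f, J) = 8
(45699 + k)*(-19226 + (q(m(-8, -11), -89) - 1*(-3394))) = (45699 + 1350)*(-19226 + (8 - 1*(-3394))) = 47049*(-19226 + (8 + 3394)) = 47049*(-19226 + 3402) = 47049*(-15824) = -744503376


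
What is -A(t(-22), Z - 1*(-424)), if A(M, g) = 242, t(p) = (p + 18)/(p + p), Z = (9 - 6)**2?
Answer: -242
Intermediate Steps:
Z = 9 (Z = 3**2 = 9)
t(p) = (18 + p)/(2*p) (t(p) = (18 + p)/((2*p)) = (18 + p)*(1/(2*p)) = (18 + p)/(2*p))
-A(t(-22), Z - 1*(-424)) = -1*242 = -242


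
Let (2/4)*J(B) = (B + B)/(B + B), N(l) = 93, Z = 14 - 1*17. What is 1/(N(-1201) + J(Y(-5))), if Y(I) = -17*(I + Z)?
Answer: 1/95 ≈ 0.010526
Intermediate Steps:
Z = -3 (Z = 14 - 17 = -3)
Y(I) = 51 - 17*I (Y(I) = -17*(I - 3) = -17*(-3 + I) = 51 - 17*I)
J(B) = 2 (J(B) = 2*((B + B)/(B + B)) = 2*((2*B)/((2*B))) = 2*((2*B)*(1/(2*B))) = 2*1 = 2)
1/(N(-1201) + J(Y(-5))) = 1/(93 + 2) = 1/95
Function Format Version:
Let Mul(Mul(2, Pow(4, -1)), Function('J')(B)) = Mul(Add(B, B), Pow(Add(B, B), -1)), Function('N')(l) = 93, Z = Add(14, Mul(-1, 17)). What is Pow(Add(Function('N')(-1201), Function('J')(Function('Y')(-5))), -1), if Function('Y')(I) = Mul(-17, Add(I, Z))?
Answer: Rational(1, 95) ≈ 0.010526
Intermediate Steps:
Z = -3 (Z = Add(14, -17) = -3)
Function('Y')(I) = Add(51, Mul(-17, I)) (Function('Y')(I) = Mul(-17, Add(I, -3)) = Mul(-17, Add(-3, I)) = Add(51, Mul(-17, I)))
Function('J')(B) = 2 (Function('J')(B) = Mul(2, Mul(Add(B, B), Pow(Add(B, B), -1))) = Mul(2, Mul(Mul(2, B), Pow(Mul(2, B), -1))) = Mul(2, Mul(Mul(2, B), Mul(Rational(1, 2), Pow(B, -1)))) = Mul(2, 1) = 2)
Pow(Add(Function('N')(-1201), Function('J')(Function('Y')(-5))), -1) = Pow(Add(93, 2), -1) = Pow(95, -1) = Rational(1, 95)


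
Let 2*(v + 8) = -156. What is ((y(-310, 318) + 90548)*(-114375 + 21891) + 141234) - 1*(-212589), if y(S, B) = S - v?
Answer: -8353170993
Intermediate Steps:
v = -86 (v = -8 + (½)*(-156) = -8 - 78 = -86)
y(S, B) = 86 + S (y(S, B) = S - 1*(-86) = S + 86 = 86 + S)
((y(-310, 318) + 90548)*(-114375 + 21891) + 141234) - 1*(-212589) = (((86 - 310) + 90548)*(-114375 + 21891) + 141234) - 1*(-212589) = ((-224 + 90548)*(-92484) + 141234) + 212589 = (90324*(-92484) + 141234) + 212589 = (-8353524816 + 141234) + 212589 = -8353383582 + 212589 = -8353170993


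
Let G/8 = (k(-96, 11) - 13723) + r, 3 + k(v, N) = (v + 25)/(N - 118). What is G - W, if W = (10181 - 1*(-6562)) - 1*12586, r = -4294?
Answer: -15869351/107 ≈ -1.4831e+5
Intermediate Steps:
k(v, N) = -3 + (25 + v)/(-118 + N) (k(v, N) = -3 + (v + 25)/(N - 118) = -3 + (25 + v)/(-118 + N))
G = -15424552/107 (G = 8*(((379 - 96 - 3*11)/(-118 + 11) - 13723) - 4294) = 8*(((379 - 96 - 33)/(-107) - 13723) - 4294) = 8*((-1/107*250 - 13723) - 4294) = 8*((-250/107 - 13723) - 4294) = 8*(-1468611/107 - 4294) = 8*(-1928069/107) = -15424552/107 ≈ -1.4415e+5)
W = 4157 (W = (10181 + 6562) - 12586 = 16743 - 12586 = 4157)
G - W = -15424552/107 - 1*4157 = -15424552/107 - 4157 = -15869351/107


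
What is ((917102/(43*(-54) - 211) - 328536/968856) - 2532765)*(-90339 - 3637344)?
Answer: 965559824209118140740/102254677 ≈ 9.4427e+12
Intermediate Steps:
((917102/(43*(-54) - 211) - 328536/968856) - 2532765)*(-90339 - 3637344) = ((917102/(-2322 - 211) - 328536*1/968856) - 2532765)*(-3727683) = ((917102/(-2533) - 13689/40369) - 2532765)*(-3727683) = ((917102*(-1/2533) - 13689/40369) - 2532765)*(-3727683) = ((-917102/2533 - 13689/40369) - 2532765)*(-3727683) = (-37057164875/102254677 - 2532765)*(-3727683) = -259024124156780/102254677*(-3727683) = 965559824209118140740/102254677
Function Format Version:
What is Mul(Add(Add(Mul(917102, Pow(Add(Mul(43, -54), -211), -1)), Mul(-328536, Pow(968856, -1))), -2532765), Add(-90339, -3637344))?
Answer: Rational(965559824209118140740, 102254677) ≈ 9.4427e+12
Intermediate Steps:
Mul(Add(Add(Mul(917102, Pow(Add(Mul(43, -54), -211), -1)), Mul(-328536, Pow(968856, -1))), -2532765), Add(-90339, -3637344)) = Mul(Add(Add(Mul(917102, Pow(Add(-2322, -211), -1)), Mul(-328536, Rational(1, 968856))), -2532765), -3727683) = Mul(Add(Add(Mul(917102, Pow(-2533, -1)), Rational(-13689, 40369)), -2532765), -3727683) = Mul(Add(Add(Mul(917102, Rational(-1, 2533)), Rational(-13689, 40369)), -2532765), -3727683) = Mul(Add(Add(Rational(-917102, 2533), Rational(-13689, 40369)), -2532765), -3727683) = Mul(Add(Rational(-37057164875, 102254677), -2532765), -3727683) = Mul(Rational(-259024124156780, 102254677), -3727683) = Rational(965559824209118140740, 102254677)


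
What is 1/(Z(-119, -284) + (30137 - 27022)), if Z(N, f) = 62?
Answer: 1/3177 ≈ 0.00031476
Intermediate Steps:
1/(Z(-119, -284) + (30137 - 27022)) = 1/(62 + (30137 - 27022)) = 1/(62 + 3115) = 1/3177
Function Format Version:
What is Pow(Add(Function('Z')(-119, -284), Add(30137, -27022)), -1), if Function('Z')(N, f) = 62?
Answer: Rational(1, 3177) ≈ 0.00031476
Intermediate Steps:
Pow(Add(Function('Z')(-119, -284), Add(30137, -27022)), -1) = Pow(Add(62, Add(30137, -27022)), -1) = Pow(Add(62, 3115), -1) = Pow(3177, -1) = Rational(1, 3177)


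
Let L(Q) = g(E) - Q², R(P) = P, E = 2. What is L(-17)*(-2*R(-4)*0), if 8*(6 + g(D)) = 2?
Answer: 0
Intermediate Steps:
g(D) = -23/4 (g(D) = -6 + (⅛)*2 = -6 + ¼ = -23/4)
L(Q) = -23/4 - Q²
L(-17)*(-2*R(-4)*0) = (-23/4 - 1*(-17)²)*(-2*(-4)*0) = (-23/4 - 1*289)*(8*0) = (-23/4 - 289)*0 = -1179/4*0 = 0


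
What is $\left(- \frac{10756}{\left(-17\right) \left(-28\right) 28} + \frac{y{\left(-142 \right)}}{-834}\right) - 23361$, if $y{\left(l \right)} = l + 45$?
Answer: $- \frac{32459760995}{1389444} \approx -23362.0$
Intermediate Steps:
$y{\left(l \right)} = 45 + l$
$\left(- \frac{10756}{\left(-17\right) \left(-28\right) 28} + \frac{y{\left(-142 \right)}}{-834}\right) - 23361 = \left(- \frac{10756}{\left(-17\right) \left(-28\right) 28} + \frac{45 - 142}{-834}\right) - 23361 = \left(- \frac{10756}{476 \cdot 28} - - \frac{97}{834}\right) - 23361 = \left(- \frac{10756}{13328} + \frac{97}{834}\right) - 23361 = \left(\left(-10756\right) \frac{1}{13328} + \frac{97}{834}\right) - 23361 = \left(- \frac{2689}{3332} + \frac{97}{834}\right) - 23361 = - \frac{959711}{1389444} - 23361 = - \frac{32459760995}{1389444}$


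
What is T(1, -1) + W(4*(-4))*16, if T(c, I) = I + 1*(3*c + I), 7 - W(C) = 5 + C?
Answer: 289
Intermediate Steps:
W(C) = 2 - C (W(C) = 7 - (5 + C) = 7 + (-5 - C) = 2 - C)
T(c, I) = 2*I + 3*c (T(c, I) = I + 1*(I + 3*c) = I + (I + 3*c) = 2*I + 3*c)
T(1, -1) + W(4*(-4))*16 = (2*(-1) + 3*1) + (2 - 4*(-4))*16 = (-2 + 3) + (2 - 1*(-16))*16 = 1 + (2 + 16)*16 = 1 + 18*16 = 1 + 288 = 289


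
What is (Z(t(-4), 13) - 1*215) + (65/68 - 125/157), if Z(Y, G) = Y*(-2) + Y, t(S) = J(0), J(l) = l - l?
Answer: -2293635/10676 ≈ -214.84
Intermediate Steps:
J(l) = 0
t(S) = 0
Z(Y, G) = -Y (Z(Y, G) = -2*Y + Y = -Y)
(Z(t(-4), 13) - 1*215) + (65/68 - 125/157) = (-1*0 - 1*215) + (65/68 - 125/157) = (0 - 215) + (65*(1/68) - 125*1/157) = -215 + (65/68 - 125/157) = -215 + 1705/10676 = -2293635/10676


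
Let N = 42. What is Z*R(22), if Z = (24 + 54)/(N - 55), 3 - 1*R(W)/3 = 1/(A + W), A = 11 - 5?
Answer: -747/14 ≈ -53.357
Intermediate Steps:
A = 6
R(W) = 9 - 3/(6 + W)
Z = -6 (Z = (24 + 54)/(42 - 55) = 78/(-13) = 78*(-1/13) = -6)
Z*R(22) = -18*(17 + 3*22)/(6 + 22) = -18*(17 + 66)/28 = -18*83/28 = -6*249/28 = -747/14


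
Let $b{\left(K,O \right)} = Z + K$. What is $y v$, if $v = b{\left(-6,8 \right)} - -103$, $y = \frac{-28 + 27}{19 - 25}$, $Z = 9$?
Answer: $\frac{53}{3} \approx 17.667$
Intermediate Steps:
$y = \frac{1}{6}$ ($y = - \frac{1}{-6} = \left(-1\right) \left(- \frac{1}{6}\right) = \frac{1}{6} \approx 0.16667$)
$b{\left(K,O \right)} = 9 + K$
$v = 106$ ($v = \left(9 - 6\right) - -103 = 3 + 103 = 106$)
$y v = \frac{1}{6} \cdot 106 = \frac{53}{3}$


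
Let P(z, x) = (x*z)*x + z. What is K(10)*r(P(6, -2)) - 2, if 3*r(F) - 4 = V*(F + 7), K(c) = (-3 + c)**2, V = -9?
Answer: -16127/3 ≈ -5375.7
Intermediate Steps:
P(z, x) = z + z*x**2 (P(z, x) = z*x**2 + z = z + z*x**2)
r(F) = -59/3 - 3*F (r(F) = 4/3 + (-9*(F + 7))/3 = 4/3 + (-9*(7 + F))/3 = 4/3 + (-63 - 9*F)/3 = 4/3 + (-21 - 3*F) = -59/3 - 3*F)
K(10)*r(P(6, -2)) - 2 = (-3 + 10)**2*(-59/3 - 18*(1 + (-2)**2)) - 2 = 7**2*(-59/3 - 18*(1 + 4)) - 2 = 49*(-59/3 - 18*5) - 2 = 49*(-59/3 - 3*30) - 2 = 49*(-59/3 - 90) - 2 = 49*(-329/3) - 2 = -16121/3 - 2 = -16127/3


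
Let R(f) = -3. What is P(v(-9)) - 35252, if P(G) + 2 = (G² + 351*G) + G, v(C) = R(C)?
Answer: -36301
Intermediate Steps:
v(C) = -3
P(G) = -2 + G² + 352*G (P(G) = -2 + ((G² + 351*G) + G) = -2 + (G² + 352*G) = -2 + G² + 352*G)
P(v(-9)) - 35252 = (-2 + (-3)² + 352*(-3)) - 35252 = (-2 + 9 - 1056) - 35252 = -1049 - 35252 = -36301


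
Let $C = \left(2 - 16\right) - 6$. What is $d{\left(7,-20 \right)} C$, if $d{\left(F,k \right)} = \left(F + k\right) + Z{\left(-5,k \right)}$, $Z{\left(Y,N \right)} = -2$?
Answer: $300$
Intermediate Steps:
$d{\left(F,k \right)} = -2 + F + k$ ($d{\left(F,k \right)} = \left(F + k\right) - 2 = -2 + F + k$)
$C = -20$ ($C = -14 - 6 = -20$)
$d{\left(7,-20 \right)} C = \left(-2 + 7 - 20\right) \left(-20\right) = \left(-15\right) \left(-20\right) = 300$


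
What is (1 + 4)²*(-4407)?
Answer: -110175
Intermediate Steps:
(1 + 4)²*(-4407) = 5²*(-4407) = 25*(-4407) = -110175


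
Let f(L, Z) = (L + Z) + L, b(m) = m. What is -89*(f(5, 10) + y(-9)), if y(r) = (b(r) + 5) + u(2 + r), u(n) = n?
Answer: -801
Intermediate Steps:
y(r) = 7 + 2*r (y(r) = (r + 5) + (2 + r) = (5 + r) + (2 + r) = 7 + 2*r)
f(L, Z) = Z + 2*L
-89*(f(5, 10) + y(-9)) = -89*((10 + 2*5) + (7 + 2*(-9))) = -89*((10 + 10) + (7 - 18)) = -89*(20 - 11) = -89*9 = -801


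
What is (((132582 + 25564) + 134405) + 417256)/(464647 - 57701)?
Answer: 709807/406946 ≈ 1.7442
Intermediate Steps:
(((132582 + 25564) + 134405) + 417256)/(464647 - 57701) = ((158146 + 134405) + 417256)/406946 = (292551 + 417256)*(1/406946) = 709807*(1/406946) = 709807/406946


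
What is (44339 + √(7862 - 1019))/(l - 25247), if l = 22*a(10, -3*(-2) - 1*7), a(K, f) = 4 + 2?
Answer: -44339/25115 - √6843/25115 ≈ -1.7687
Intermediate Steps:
a(K, f) = 6
l = 132 (l = 22*6 = 132)
(44339 + √(7862 - 1019))/(l - 25247) = (44339 + √(7862 - 1019))/(132 - 25247) = (44339 + √6843)/(-25115) = (44339 + √6843)*(-1/25115) = -44339/25115 - √6843/25115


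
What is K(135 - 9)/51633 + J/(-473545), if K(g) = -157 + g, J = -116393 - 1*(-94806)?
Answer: 1099921676/24450548985 ≈ 0.044986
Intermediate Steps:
J = -21587 (J = -116393 + 94806 = -21587)
K(135 - 9)/51633 + J/(-473545) = (-157 + (135 - 9))/51633 - 21587/(-473545) = (-157 + 126)*(1/51633) - 21587*(-1/473545) = -31*1/51633 + 21587/473545 = -31/51633 + 21587/473545 = 1099921676/24450548985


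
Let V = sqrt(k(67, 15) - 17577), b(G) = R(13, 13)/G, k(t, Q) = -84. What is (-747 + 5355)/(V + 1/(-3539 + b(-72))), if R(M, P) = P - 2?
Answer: -28180942848/382258938895735 - 2892363202665984*I*sqrt(21)/382258938895735 ≈ -7.3722e-5 - 34.674*I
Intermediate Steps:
R(M, P) = -2 + P
b(G) = 11/G (b(G) = (-2 + 13)/G = 11/G)
V = 29*I*sqrt(21) (V = sqrt(-84 - 17577) = sqrt(-17661) = 29*I*sqrt(21) ≈ 132.89*I)
(-747 + 5355)/(V + 1/(-3539 + b(-72))) = (-747 + 5355)/(29*I*sqrt(21) + 1/(-3539 + 11/(-72))) = 4608/(29*I*sqrt(21) + 1/(-3539 + 11*(-1/72))) = 4608/(29*I*sqrt(21) + 1/(-3539 - 11/72)) = 4608/(29*I*sqrt(21) + 1/(-254819/72)) = 4608/(29*I*sqrt(21) - 72/254819) = 4608/(-72/254819 + 29*I*sqrt(21))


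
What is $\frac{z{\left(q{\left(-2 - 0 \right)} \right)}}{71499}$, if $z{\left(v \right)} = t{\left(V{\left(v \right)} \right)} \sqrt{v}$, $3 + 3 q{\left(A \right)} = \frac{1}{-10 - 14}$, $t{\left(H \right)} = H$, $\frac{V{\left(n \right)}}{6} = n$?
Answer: $- \frac{73 i \sqrt{146}}{10295856} \approx - 8.5672 \cdot 10^{-5} i$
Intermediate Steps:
$V{\left(n \right)} = 6 n$
$q{\left(A \right)} = - \frac{73}{72}$ ($q{\left(A \right)} = -1 + \frac{1}{3 \left(-10 - 14\right)} = -1 + \frac{1}{3 \left(-24\right)} = -1 + \frac{1}{3} \left(- \frac{1}{24}\right) = -1 - \frac{1}{72} = - \frac{73}{72}$)
$z{\left(v \right)} = 6 v^{\frac{3}{2}}$ ($z{\left(v \right)} = 6 v \sqrt{v} = 6 v^{\frac{3}{2}}$)
$\frac{z{\left(q{\left(-2 - 0 \right)} \right)}}{71499} = \frac{6 \left(- \frac{73}{72}\right)^{\frac{3}{2}}}{71499} = 6 \left(- \frac{73 i \sqrt{146}}{864}\right) \frac{1}{71499} = - \frac{73 i \sqrt{146}}{144} \cdot \frac{1}{71499} = - \frac{73 i \sqrt{146}}{10295856}$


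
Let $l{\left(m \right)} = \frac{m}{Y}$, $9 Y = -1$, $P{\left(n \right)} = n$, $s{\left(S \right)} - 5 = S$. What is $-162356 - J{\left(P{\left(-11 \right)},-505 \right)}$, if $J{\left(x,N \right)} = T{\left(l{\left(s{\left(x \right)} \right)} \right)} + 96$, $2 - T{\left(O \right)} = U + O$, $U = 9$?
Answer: $-162391$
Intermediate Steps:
$s{\left(S \right)} = 5 + S$
$Y = - \frac{1}{9}$ ($Y = \frac{1}{9} \left(-1\right) = - \frac{1}{9} \approx -0.11111$)
$l{\left(m \right)} = - 9 m$ ($l{\left(m \right)} = \frac{m}{- \frac{1}{9}} = m \left(-9\right) = - 9 m$)
$T{\left(O \right)} = -7 - O$ ($T{\left(O \right)} = 2 - \left(9 + O\right) = -7 - O$)
$J{\left(x,N \right)} = 134 + 9 x$ ($J{\left(x,N \right)} = \left(-7 - - 9 \left(5 + x\right)\right) + 96 = \left(-7 - \left(-45 - 9 x\right)\right) + 96 = \left(-7 + \left(45 + 9 x\right)\right) + 96 = \left(38 + 9 x\right) + 96 = 134 + 9 x$)
$-162356 - J{\left(P{\left(-11 \right)},-505 \right)} = -162356 - \left(134 + 9 \left(-11\right)\right) = -162356 - \left(134 - 99\right) = -162356 - 35 = -162391$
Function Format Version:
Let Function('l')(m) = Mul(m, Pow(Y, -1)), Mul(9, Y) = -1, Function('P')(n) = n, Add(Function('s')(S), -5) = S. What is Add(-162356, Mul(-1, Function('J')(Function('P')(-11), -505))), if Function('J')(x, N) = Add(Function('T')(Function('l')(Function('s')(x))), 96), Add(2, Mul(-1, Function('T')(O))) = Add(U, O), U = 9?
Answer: -162391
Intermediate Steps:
Function('s')(S) = Add(5, S)
Y = Rational(-1, 9) (Y = Mul(Rational(1, 9), -1) = Rational(-1, 9) ≈ -0.11111)
Function('l')(m) = Mul(-9, m) (Function('l')(m) = Mul(m, Pow(Rational(-1, 9), -1)) = Mul(m, -9) = Mul(-9, m))
Function('T')(O) = Add(-7, Mul(-1, O)) (Function('T')(O) = Add(2, Mul(-1, Add(9, O))) = Add(2, Add(-9, Mul(-1, O))) = Add(-7, Mul(-1, O)))
Function('J')(x, N) = Add(134, Mul(9, x)) (Function('J')(x, N) = Add(Add(-7, Mul(-1, Mul(-9, Add(5, x)))), 96) = Add(Add(-7, Mul(-1, Add(-45, Mul(-9, x)))), 96) = Add(Add(-7, Add(45, Mul(9, x))), 96) = Add(Add(38, Mul(9, x)), 96) = Add(134, Mul(9, x)))
Add(-162356, Mul(-1, Function('J')(Function('P')(-11), -505))) = Add(-162356, Mul(-1, Add(134, Mul(9, -11)))) = Add(-162356, Mul(-1, Add(134, -99))) = Add(-162356, Mul(-1, 35)) = Add(-162356, -35) = -162391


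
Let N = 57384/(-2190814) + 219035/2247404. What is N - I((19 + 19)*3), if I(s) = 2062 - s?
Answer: -4795453949081067/2461822073428 ≈ -1947.9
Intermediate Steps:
N = 175449956677/2461822073428 (N = 57384*(-1/2190814) + 219035*(1/2247404) = -28692/1095407 + 219035/2247404 = 175449956677/2461822073428 ≈ 0.071268)
N - I((19 + 19)*3) = 175449956677/2461822073428 - (2062 - (19 + 19)*3) = 175449956677/2461822073428 - (2062 - 38*3) = 175449956677/2461822073428 - (2062 - 1*114) = 175449956677/2461822073428 - (2062 - 114) = 175449956677/2461822073428 - 1*1948 = 175449956677/2461822073428 - 1948 = -4795453949081067/2461822073428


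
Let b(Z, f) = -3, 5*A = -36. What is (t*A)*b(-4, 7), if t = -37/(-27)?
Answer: 148/5 ≈ 29.600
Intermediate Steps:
A = -36/5 (A = (1/5)*(-36) = -36/5 ≈ -7.2000)
t = 37/27 (t = -37*(-1/27) = 37/27 ≈ 1.3704)
(t*A)*b(-4, 7) = ((37/27)*(-36/5))*(-3) = -148/15*(-3) = 148/5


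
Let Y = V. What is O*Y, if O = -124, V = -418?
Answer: 51832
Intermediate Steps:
Y = -418
O*Y = -124*(-418) = 51832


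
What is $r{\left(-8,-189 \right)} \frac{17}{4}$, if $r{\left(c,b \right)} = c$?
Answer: $-34$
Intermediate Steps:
$r{\left(-8,-189 \right)} \frac{17}{4} = - 8 \cdot \frac{17}{4} = - 8 \cdot 17 \cdot \frac{1}{4} = \left(-8\right) \frac{17}{4} = -34$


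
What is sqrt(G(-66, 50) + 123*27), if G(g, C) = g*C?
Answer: sqrt(21) ≈ 4.5826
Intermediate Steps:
G(g, C) = C*g
sqrt(G(-66, 50) + 123*27) = sqrt(50*(-66) + 123*27) = sqrt(-3300 + 3321) = sqrt(21)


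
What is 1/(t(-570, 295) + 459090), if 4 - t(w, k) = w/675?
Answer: 45/20659268 ≈ 2.1782e-6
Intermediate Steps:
t(w, k) = 4 - w/675
1/(t(-570, 295) + 459090) = 1/((4 - 1/675*(-570)) + 459090) = 1/((4 + 38/45) + 459090) = 1/(218/45 + 459090) = 1/(20659268/45) = 45/20659268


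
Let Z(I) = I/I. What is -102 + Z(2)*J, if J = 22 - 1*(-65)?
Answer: -15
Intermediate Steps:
Z(I) = 1
J = 87 (J = 22 + 65 = 87)
-102 + Z(2)*J = -102 + 1*87 = -102 + 87 = -15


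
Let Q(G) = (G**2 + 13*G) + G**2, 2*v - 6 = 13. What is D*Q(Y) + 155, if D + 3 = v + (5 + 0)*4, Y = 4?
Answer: 2381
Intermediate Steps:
v = 19/2 (v = 3 + (1/2)*13 = 3 + 13/2 = 19/2 ≈ 9.5000)
Q(G) = 2*G**2 + 13*G
D = 53/2 (D = -3 + (19/2 + (5 + 0)*4) = -3 + (19/2 + 5*4) = -3 + (19/2 + 20) = -3 + 59/2 = 53/2 ≈ 26.500)
D*Q(Y) + 155 = 53*(4*(13 + 2*4))/2 + 155 = 53*(4*(13 + 8))/2 + 155 = 53*(4*21)/2 + 155 = (53/2)*84 + 155 = 2226 + 155 = 2381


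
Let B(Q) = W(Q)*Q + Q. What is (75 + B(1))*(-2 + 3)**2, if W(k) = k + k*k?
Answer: 78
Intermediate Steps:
W(k) = k + k**2
B(Q) = Q + Q**2*(1 + Q) (B(Q) = (Q*(1 + Q))*Q + Q = Q**2*(1 + Q) + Q = Q + Q**2*(1 + Q))
(75 + B(1))*(-2 + 3)**2 = (75 + 1*(1 + 1*(1 + 1)))*(-2 + 3)**2 = (75 + 1*(1 + 1*2))*1**2 = (75 + 1*(1 + 2))*1 = (75 + 1*3)*1 = (75 + 3)*1 = 78*1 = 78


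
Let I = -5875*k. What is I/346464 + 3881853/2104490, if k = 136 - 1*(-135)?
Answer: -1002844411729/364565011680 ≈ -2.7508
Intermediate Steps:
k = 271 (k = 136 + 135 = 271)
I = -1592125 (I = -5875*271 = -1592125)
I/346464 + 3881853/2104490 = -1592125/346464 + 3881853/2104490 = -1002844411729/364565011680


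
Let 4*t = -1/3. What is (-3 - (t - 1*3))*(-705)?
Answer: -235/4 ≈ -58.750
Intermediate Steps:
t = -1/12 (t = (-1/3)/4 = (-1*⅓)/4 = (¼)*(-⅓) = -1/12 ≈ -0.083333)
(-3 - (t - 1*3))*(-705) = (-3 - (-1/12 - 1*3))*(-705) = (-3 - (-1/12 - 3))*(-705) = (-3 - 1*(-37/12))*(-705) = (-3 + 37/12)*(-705) = (1/12)*(-705) = -235/4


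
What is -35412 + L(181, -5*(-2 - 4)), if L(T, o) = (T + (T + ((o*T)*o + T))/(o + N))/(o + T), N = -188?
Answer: -590349960/16669 ≈ -35416.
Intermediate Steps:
L(T, o) = (T + (2*T + T*o**2)/(-188 + o))/(T + o) (L(T, o) = (T + (T + ((o*T)*o + T))/(o - 188))/(o + T) = (T + (T + ((T*o)*o + T))/(-188 + o))/(T + o) = (T + (T + (T*o**2 + T))/(-188 + o))/(T + o) = (T + (T + (T + T*o**2))/(-188 + o))/(T + o) = (T + (2*T + T*o**2)/(-188 + o))/(T + o))
-35412 + L(181, -5*(-2 - 4)) = -35412 + 181*(-186 - 5*(-2 - 4) + (-5*(-2 - 4))**2)/((-5*(-2 - 4))**2 - 188*181 - (-940)*(-2 - 4) + 181*(-5*(-2 - 4))) = -35412 + 181*(-186 - 5*(-6) + (-5*(-6))**2)/((-5*(-6))**2 - 34028 - (-940)*(-6) + 181*(-5*(-6))) = -35412 + 181*(-186 + 30 + 30**2)/(30**2 - 34028 - 188*30 + 181*30) = -35412 + 181*(-186 + 30 + 900)/(900 - 34028 - 5640 + 5430) = -35412 + 181*744/(-33338) = -35412 + 181*(-1/33338)*744 = -35412 - 67332/16669 = -590349960/16669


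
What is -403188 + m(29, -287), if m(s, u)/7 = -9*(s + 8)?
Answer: -405519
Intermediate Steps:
m(s, u) = -504 - 63*s (m(s, u) = 7*(-9*(s + 8)) = 7*(-9*(8 + s)) = 7*(-72 - 9*s) = -504 - 63*s)
-403188 + m(29, -287) = -403188 + (-504 - 63*29) = -403188 + (-504 - 1827) = -403188 - 2331 = -405519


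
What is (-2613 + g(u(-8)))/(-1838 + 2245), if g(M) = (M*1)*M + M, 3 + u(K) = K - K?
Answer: -237/37 ≈ -6.4054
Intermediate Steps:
u(K) = -3 (u(K) = -3 + (K - K) = -3 + 0 = -3)
g(M) = M + M**2 (g(M) = M*M + M = M**2 + M = M + M**2)
(-2613 + g(u(-8)))/(-1838 + 2245) = (-2613 - 3*(1 - 3))/(-1838 + 2245) = (-2613 - 3*(-2))/407 = (-2613 + 6)*(1/407) = -2607*1/407 = -237/37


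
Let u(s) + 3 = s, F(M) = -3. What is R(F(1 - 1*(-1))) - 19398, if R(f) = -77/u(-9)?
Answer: -232699/12 ≈ -19392.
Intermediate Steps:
u(s) = -3 + s
R(f) = 77/12 (R(f) = -77/(-3 - 9) = -77/(-12) = -77*(-1/12) = 77/12)
R(F(1 - 1*(-1))) - 19398 = 77/12 - 19398 = -232699/12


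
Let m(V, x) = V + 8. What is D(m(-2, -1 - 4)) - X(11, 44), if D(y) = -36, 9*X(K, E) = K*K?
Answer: -445/9 ≈ -49.444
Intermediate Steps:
X(K, E) = K²/9 (X(K, E) = (K*K)/9 = K²/9)
m(V, x) = 8 + V
D(m(-2, -1 - 4)) - X(11, 44) = -36 - 11²/9 = -36 - 121/9 = -445/9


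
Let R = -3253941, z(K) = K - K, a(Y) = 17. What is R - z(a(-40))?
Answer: -3253941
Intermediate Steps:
z(K) = 0
R - z(a(-40)) = -3253941 - 1*0 = -3253941 + 0 = -3253941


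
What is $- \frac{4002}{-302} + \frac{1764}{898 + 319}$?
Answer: $\frac{2701581}{183767} \approx 14.701$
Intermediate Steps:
$- \frac{4002}{-302} + \frac{1764}{898 + 319} = \left(-4002\right) \left(- \frac{1}{302}\right) + \frac{1764}{1217} = \frac{2001}{151} + 1764 \cdot \frac{1}{1217} = \frac{2001}{151} + \frac{1764}{1217} = \frac{2701581}{183767}$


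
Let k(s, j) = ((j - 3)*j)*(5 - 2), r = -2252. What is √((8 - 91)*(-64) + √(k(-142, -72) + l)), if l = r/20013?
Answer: √(2127563137728 + 40026*√1622095417131)/20013 ≈ 73.751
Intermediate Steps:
k(s, j) = 3*j*(-3 + j) (k(s, j) = ((-3 + j)*j)*3 = (j*(-3 + j))*3 = 3*j*(-3 + j))
l = -2252/20013 ≈ -0.11253
√((8 - 91)*(-64) + √(k(-142, -72) + l)) = √((8 - 91)*(-64) + √(3*(-72)*(-3 - 72) - 2252/20013)) = √(-83*(-64) + √(3*(-72)*(-75) - 2252/20013)) = √(5312 + √(16200 - 2252/20013)) = √(5312 + √(324208348/20013)) = √(5312 + 2*√1622095417131/20013)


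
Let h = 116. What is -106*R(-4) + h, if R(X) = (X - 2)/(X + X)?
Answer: 73/2 ≈ 36.500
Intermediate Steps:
R(X) = (-2 + X)/(2*X) (R(X) = (-2 + X)/((2*X)) = (-2 + X)*(1/(2*X)) = (-2 + X)/(2*X))
-106*R(-4) + h = -53*(-2 - 4)/(-4) + 116 = -53*(-1)*(-6)/4 + 116 = -106*3/4 + 116 = -159/2 + 116 = 73/2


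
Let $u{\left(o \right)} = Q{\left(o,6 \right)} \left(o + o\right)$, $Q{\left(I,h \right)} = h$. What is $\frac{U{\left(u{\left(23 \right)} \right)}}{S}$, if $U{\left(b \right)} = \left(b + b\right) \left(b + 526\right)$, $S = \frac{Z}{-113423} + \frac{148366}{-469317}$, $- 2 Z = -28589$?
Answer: $- \frac{47131456138108128}{47073537349} \approx -1.0012 \cdot 10^{6}$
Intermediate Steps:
$Z = \frac{28589}{2}$ ($Z = \left(- \frac{1}{2}\right) \left(-28589\right) = \frac{28589}{2} \approx 14295.0$)
$S = - \frac{47073537349}{106462684182}$ ($S = \frac{28589}{2 \left(-113423\right)} + \frac{148366}{-469317} = \frac{28589}{2} \left(- \frac{1}{113423}\right) + 148366 \left(- \frac{1}{469317}\right) = - \frac{28589}{226846} - \frac{148366}{469317} = - \frac{47073537349}{106462684182} \approx -0.44216$)
$u{\left(o \right)} = 12 o$ ($u{\left(o \right)} = 6 \left(o + o\right) = 6 \cdot 2 o = 12 o$)
$U{\left(b \right)} = 2 b \left(526 + b\right)$
$\frac{U{\left(u{\left(23 \right)} \right)}}{S} = \frac{2 \cdot 12 \cdot 23 \left(526 + 12 \cdot 23\right)}{- \frac{47073537349}{106462684182}} = 2 \cdot 276 \left(526 + 276\right) \left(- \frac{106462684182}{47073537349}\right) = 2 \cdot 276 \cdot 802 \left(- \frac{106462684182}{47073537349}\right) = 442704 \left(- \frac{106462684182}{47073537349}\right) = - \frac{47131456138108128}{47073537349}$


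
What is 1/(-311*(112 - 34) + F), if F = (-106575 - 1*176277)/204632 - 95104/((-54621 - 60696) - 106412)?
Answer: -11343212182/275174454903301 ≈ -4.1222e-5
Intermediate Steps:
F = -10813792345/11343212182 (F = (-106575 - 176277)*(1/204632) - 95104/(-115317 - 106412) = -282852*1/204632 - 95104/(-221729) = -70713/51158 - 95104*(-1/221729) = -70713/51158 + 95104/221729 = -10813792345/11343212182 ≈ -0.95333)
1/(-311*(112 - 34) + F) = 1/(-311*(112 - 34) - 10813792345/11343212182) = 1/(-311*78 - 10813792345/11343212182) = 1/(-24258 - 10813792345/11343212182) = 1/(-275174454903301/11343212182) = -11343212182/275174454903301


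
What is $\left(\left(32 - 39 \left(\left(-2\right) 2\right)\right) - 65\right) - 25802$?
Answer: $-25679$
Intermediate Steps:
$\left(\left(32 - 39 \left(\left(-2\right) 2\right)\right) - 65\right) - 25802 = \left(\left(32 - -156\right) - 65\right) - 25802 = \left(\left(32 + 156\right) - 65\right) - 25802 = \left(188 - 65\right) - 25802 = 123 - 25802 = -25679$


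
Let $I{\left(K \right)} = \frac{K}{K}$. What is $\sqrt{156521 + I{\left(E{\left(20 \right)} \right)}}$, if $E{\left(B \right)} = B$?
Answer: $\sqrt{156522} \approx 395.63$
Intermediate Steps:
$I{\left(K \right)} = 1$
$\sqrt{156521 + I{\left(E{\left(20 \right)} \right)}} = \sqrt{156521 + 1} = \sqrt{156522}$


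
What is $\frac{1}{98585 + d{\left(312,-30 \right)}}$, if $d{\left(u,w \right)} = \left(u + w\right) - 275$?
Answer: $\frac{1}{98592} \approx 1.0143 \cdot 10^{-5}$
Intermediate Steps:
$d{\left(u,w \right)} = -275 + u + w$
$\frac{1}{98585 + d{\left(312,-30 \right)}} = \frac{1}{98585 - -7} = \frac{1}{98585 + 7} = \frac{1}{98592}$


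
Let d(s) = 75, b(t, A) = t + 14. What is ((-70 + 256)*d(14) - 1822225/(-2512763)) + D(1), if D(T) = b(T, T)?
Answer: 35092557520/2512763 ≈ 13966.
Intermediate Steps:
b(t, A) = 14 + t
D(T) = 14 + T
((-70 + 256)*d(14) - 1822225/(-2512763)) + D(1) = ((-70 + 256)*75 - 1822225/(-2512763)) + (14 + 1) = (186*75 - 1822225*(-1/2512763)) + 15 = (13950 + 1822225/2512763) + 15 = 35054866075/2512763 + 15 = 35092557520/2512763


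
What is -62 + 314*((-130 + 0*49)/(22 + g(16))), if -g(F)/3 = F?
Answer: 1508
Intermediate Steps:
g(F) = -3*F
-62 + 314*((-130 + 0*49)/(22 + g(16))) = -62 + 314*((-130 + 0*49)/(22 - 3*16)) = -62 + 314*((-130 + 0)/(22 - 48)) = -62 + 314*(-130/(-26)) = -62 + 314*(-130*(-1/26)) = -62 + 314*5 = -62 + 1570 = 1508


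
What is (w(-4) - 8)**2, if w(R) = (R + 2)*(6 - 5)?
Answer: 100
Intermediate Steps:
w(R) = 2 + R (w(R) = (2 + R)*1 = 2 + R)
(w(-4) - 8)**2 = ((2 - 4) - 8)**2 = (-2 - 8)**2 = (-10)**2 = 100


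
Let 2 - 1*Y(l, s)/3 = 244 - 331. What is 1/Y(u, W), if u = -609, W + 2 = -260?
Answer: 1/267 ≈ 0.0037453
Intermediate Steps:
W = -262 (W = -2 - 260 = -262)
Y(l, s) = 267 (Y(l, s) = 6 - 3*(244 - 331) = 6 - 3*(-87) = 6 + 261 = 267)
1/Y(u, W) = 1/267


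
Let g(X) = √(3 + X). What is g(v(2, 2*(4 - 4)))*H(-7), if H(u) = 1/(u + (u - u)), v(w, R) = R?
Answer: -√3/7 ≈ -0.24744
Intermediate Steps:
H(u) = 1/u (H(u) = 1/(u + 0) = 1/u)
g(v(2, 2*(4 - 4)))*H(-7) = √(3 + 2*(4 - 4))/(-7) = √(3 + 2*0)*(-⅐) = √(3 + 0)*(-⅐) = √3*(-⅐) = -√3/7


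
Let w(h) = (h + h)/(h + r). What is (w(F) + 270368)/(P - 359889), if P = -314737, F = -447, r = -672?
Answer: -50423781/125817749 ≈ -0.40077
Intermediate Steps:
w(h) = 2*h/(-672 + h) (w(h) = (h + h)/(h - 672) = (2*h)/(-672 + h) = 2*h/(-672 + h))
(w(F) + 270368)/(P - 359889) = (2*(-447)/(-672 - 447) + 270368)/(-314737 - 359889) = (2*(-447)/(-1119) + 270368)/(-674626) = (2*(-447)*(-1/1119) + 270368)*(-1/674626) = (298/373 + 270368)*(-1/674626) = (100847562/373)*(-1/674626) = -50423781/125817749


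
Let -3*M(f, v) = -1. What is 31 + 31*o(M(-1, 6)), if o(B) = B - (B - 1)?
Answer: 62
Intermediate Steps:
M(f, v) = 1/3 (M(f, v) = -1/3*(-1) = 1/3)
o(B) = 1 (o(B) = B - (-1 + B) = B + (1 - B) = 1)
31 + 31*o(M(-1, 6)) = 31 + 31*1 = 31 + 31 = 62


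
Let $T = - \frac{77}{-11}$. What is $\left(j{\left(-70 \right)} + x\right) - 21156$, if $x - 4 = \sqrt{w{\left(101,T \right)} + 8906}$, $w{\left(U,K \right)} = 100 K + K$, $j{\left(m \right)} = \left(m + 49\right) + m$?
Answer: $-21243 + \sqrt{9613} \approx -21145.0$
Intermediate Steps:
$T = 7$ ($T = \left(-77\right) \left(- \frac{1}{11}\right) = 7$)
$j{\left(m \right)} = 49 + 2 m$ ($j{\left(m \right)} = \left(49 + m\right) + m = 49 + 2 m$)
$w{\left(U,K \right)} = 101 K$
$x = 4 + \sqrt{9613}$ ($x = 4 + \sqrt{101 \cdot 7 + 8906} = 4 + \sqrt{707 + 8906} = 4 + \sqrt{9613} \approx 102.05$)
$\left(j{\left(-70 \right)} + x\right) - 21156 = \left(\left(49 + 2 \left(-70\right)\right) + \left(4 + \sqrt{9613}\right)\right) - 21156 = \left(\left(49 - 140\right) + \left(4 + \sqrt{9613}\right)\right) - 21156 = \left(-91 + \left(4 + \sqrt{9613}\right)\right) - 21156 = \left(-87 + \sqrt{9613}\right) - 21156 = -21243 + \sqrt{9613}$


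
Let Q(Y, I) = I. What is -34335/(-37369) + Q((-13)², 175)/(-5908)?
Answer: 28044515/31539436 ≈ 0.88919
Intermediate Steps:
-34335/(-37369) + Q((-13)², 175)/(-5908) = -34335/(-37369) + 175/(-5908) = -34335*(-1/37369) + 175*(-1/5908) = 34335/37369 - 25/844 = 28044515/31539436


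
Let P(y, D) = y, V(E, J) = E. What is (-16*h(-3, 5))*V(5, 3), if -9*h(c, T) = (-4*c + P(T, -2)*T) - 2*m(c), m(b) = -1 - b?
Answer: 880/3 ≈ 293.33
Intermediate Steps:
h(c, T) = -2/9 - T**2/9 + 2*c/9 (h(c, T) = -((-4*c + T*T) - 2*(-1 - c))/9 = -((-4*c + T**2) + (2 + 2*c))/9 = -((T**2 - 4*c) + (2 + 2*c))/9 = -(2 + T**2 - 2*c)/9 = -2/9 - T**2/9 + 2*c/9)
(-16*h(-3, 5))*V(5, 3) = -16*(-2/9 - 1/9*5**2 + (2/9)*(-3))*5 = -16*(-2/9 - 1/9*25 - 2/3)*5 = -16*(-2/9 - 25/9 - 2/3)*5 = -16*(-11/3)*5 = (176/3)*5 = 880/3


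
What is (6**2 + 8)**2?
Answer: 1936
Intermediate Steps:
(6**2 + 8)**2 = (36 + 8)**2 = 44**2 = 1936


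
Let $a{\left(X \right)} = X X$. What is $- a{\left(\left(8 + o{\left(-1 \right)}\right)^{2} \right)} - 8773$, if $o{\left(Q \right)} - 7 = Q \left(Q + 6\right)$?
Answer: $-18773$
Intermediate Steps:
$o{\left(Q \right)} = 7 + Q \left(6 + Q\right)$ ($o{\left(Q \right)} = 7 + Q \left(Q + 6\right) = 7 + Q \left(6 + Q\right)$)
$a{\left(X \right)} = X^{2}$
$- a{\left(\left(8 + o{\left(-1 \right)}\right)^{2} \right)} - 8773 = - \left(\left(8 + \left(7 + \left(-1\right)^{2} + 6 \left(-1\right)\right)\right)^{2}\right)^{2} - 8773 = - \left(\left(8 + \left(7 + 1 - 6\right)\right)^{2}\right)^{2} - 8773 = - \left(\left(8 + 2\right)^{2}\right)^{2} - 8773 = - \left(10^{2}\right)^{2} - 8773 = - 100^{2} - 8773 = \left(-1\right) 10000 - 8773 = -10000 - 8773 = -18773$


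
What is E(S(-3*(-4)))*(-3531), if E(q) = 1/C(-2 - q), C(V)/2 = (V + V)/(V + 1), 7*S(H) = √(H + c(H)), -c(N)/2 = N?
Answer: 3531*(-2*√3 + 7*I)/(8*(√3 - 7*I)) ≈ -466.84 - 102.91*I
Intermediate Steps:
c(N) = -2*N
S(H) = √(-H)/7 (S(H) = √(H - 2*H)/7 = √(-H)/7)
C(V) = 4*V/(1 + V) (C(V) = 2*((V + V)/(V + 1)) = 2*((2*V)/(1 + V)) = 2*(2*V/(1 + V)) = 4*V/(1 + V))
E(q) = (-1 - q)/(4*(-2 - q)) (E(q) = 1/(4*(-2 - q)/(1 + (-2 - q))) = 1/(4*(-2 - q)/(-1 - q)) = (-1 - q)/(4*(-2 - q)))
E(S(-3*(-4)))*(-3531) = ((1 + √(-(-3)*(-4))/7)/(4*(2 + √(-(-3)*(-4))/7)))*(-3531) = ((1 + √(-1*12)/7)/(4*(2 + √(-1*12)/7)))*(-3531) = ((1 + √(-12)/7)/(4*(2 + √(-12)/7)))*(-3531) = ((1 + (2*I*√3)/7)/(4*(2 + (2*I*√3)/7)))*(-3531) = ((1 + 2*I*√3/7)/(4*(2 + 2*I*√3/7)))*(-3531) = -3531*(1 + 2*I*√3/7)/(4*(2 + 2*I*√3/7))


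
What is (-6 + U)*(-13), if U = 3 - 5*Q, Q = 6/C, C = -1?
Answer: -351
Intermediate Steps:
Q = -6 (Q = 6/(-1) = 6*(-1) = -6)
U = 33 (U = 3 - 5*(-6) = 3 + 30 = 33)
(-6 + U)*(-13) = (-6 + 33)*(-13) = 27*(-13) = -351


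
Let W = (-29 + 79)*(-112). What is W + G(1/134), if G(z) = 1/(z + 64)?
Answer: -48031066/8577 ≈ -5600.0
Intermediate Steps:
G(z) = 1/(64 + z)
W = -5600 (W = 50*(-112) = -5600)
W + G(1/134) = -5600 + 1/(64 + 1/134) = -5600 + 1/(8577/134) = -5600 + 134/8577 = -48031066/8577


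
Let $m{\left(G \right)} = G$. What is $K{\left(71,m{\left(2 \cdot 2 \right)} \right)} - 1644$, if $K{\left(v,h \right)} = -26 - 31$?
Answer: $-1701$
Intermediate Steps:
$K{\left(v,h \right)} = -57$
$K{\left(71,m{\left(2 \cdot 2 \right)} \right)} - 1644 = -57 - 1644 = -1701$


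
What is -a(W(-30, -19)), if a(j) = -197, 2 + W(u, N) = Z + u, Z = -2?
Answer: 197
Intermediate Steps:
W(u, N) = -4 + u (W(u, N) = -2 + (-2 + u) = -4 + u)
-a(W(-30, -19)) = -1*(-197) = 197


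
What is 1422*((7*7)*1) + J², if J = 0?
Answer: 69678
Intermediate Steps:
1422*((7*7)*1) + J² = 1422*((7*7)*1) + 0² = 1422*(49*1) + 0 = 1422*49 + 0 = 69678 + 0 = 69678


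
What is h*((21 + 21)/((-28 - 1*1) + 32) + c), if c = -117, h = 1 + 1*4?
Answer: -515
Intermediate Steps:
h = 5 (h = 1 + 4 = 5)
h*((21 + 21)/((-28 - 1*1) + 32) + c) = 5*((21 + 21)/((-28 - 1*1) + 32) - 117) = 5*(42/((-28 - 1) + 32) - 117) = 5*(42/(-29 + 32) - 117) = 5*(42/3 - 117) = 5*(42*(⅓) - 117) = 5*(14 - 117) = 5*(-103) = -515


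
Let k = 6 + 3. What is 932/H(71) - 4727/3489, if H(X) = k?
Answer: 1069735/10467 ≈ 102.20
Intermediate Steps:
k = 9
H(X) = 9
932/H(71) - 4727/3489 = 932/9 - 4727/3489 = 1069735/10467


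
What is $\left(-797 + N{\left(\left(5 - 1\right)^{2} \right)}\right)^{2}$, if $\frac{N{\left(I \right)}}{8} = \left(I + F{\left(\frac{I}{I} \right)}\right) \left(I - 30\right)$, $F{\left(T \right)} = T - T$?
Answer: $6702921$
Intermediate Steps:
$F{\left(T \right)} = 0$
$N{\left(I \right)} = 8 I \left(-30 + I\right)$ ($N{\left(I \right)} = 8 \left(I + 0\right) \left(I - 30\right) = 8 I \left(-30 + I\right)$)
$\left(-797 + N{\left(\left(5 - 1\right)^{2} \right)}\right)^{2} = \left(-797 + 8 \left(5 - 1\right)^{2} \left(-30 + \left(5 - 1\right)^{2}\right)\right)^{2} = \left(-797 + 8 \cdot 4^{2} \left(-30 + 4^{2}\right)\right)^{2} = \left(-797 + 8 \cdot 16 \left(-30 + 16\right)\right)^{2} = \left(-797 + 8 \cdot 16 \left(-14\right)\right)^{2} = \left(-797 - 1792\right)^{2} = \left(-2589\right)^{2} = 6702921$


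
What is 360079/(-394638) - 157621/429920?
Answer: -108504199939/84831384480 ≈ -1.2791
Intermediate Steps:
360079/(-394638) - 157621/429920 = 360079*(-1/394638) - 157621*1/429920 = -360079/394638 - 157621/429920 = -108504199939/84831384480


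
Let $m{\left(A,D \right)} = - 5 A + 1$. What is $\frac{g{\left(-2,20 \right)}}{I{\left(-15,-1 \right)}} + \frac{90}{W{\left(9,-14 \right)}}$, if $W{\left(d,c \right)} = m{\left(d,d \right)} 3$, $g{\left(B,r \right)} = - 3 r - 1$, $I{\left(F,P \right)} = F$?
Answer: $\frac{1117}{330} \approx 3.3848$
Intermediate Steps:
$g{\left(B,r \right)} = -1 - 3 r$
$m{\left(A,D \right)} = 1 - 5 A$
$W{\left(d,c \right)} = 3 - 15 d$ ($W{\left(d,c \right)} = \left(1 - 5 d\right) 3 = 3 - 15 d$)
$\frac{g{\left(-2,20 \right)}}{I{\left(-15,-1 \right)}} + \frac{90}{W{\left(9,-14 \right)}} = \frac{-1 - 60}{-15} + \frac{90}{3 - 135} = \left(-1 - 60\right) \left(- \frac{1}{15}\right) + \frac{90}{3 - 135} = \left(-61\right) \left(- \frac{1}{15}\right) + \frac{90}{-132} = \frac{61}{15} + 90 \left(- \frac{1}{132}\right) = \frac{61}{15} - \frac{15}{22} = \frac{1117}{330}$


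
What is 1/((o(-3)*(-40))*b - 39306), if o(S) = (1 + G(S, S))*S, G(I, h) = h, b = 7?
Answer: -1/40986 ≈ -2.4399e-5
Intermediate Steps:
o(S) = S*(1 + S) (o(S) = (1 + S)*S = S*(1 + S))
1/((o(-3)*(-40))*b - 39306) = 1/((-3*(1 - 3)*(-40))*7 - 39306) = 1/((-3*(-2)*(-40))*7 - 39306) = 1/((6*(-40))*7 - 39306) = 1/(-240*7 - 39306) = 1/(-1680 - 39306) = 1/(-40986) = -1/40986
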